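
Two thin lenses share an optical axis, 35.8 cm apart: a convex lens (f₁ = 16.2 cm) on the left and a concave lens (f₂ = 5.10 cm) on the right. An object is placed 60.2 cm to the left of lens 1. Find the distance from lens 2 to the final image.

3.71 cm

Lens 1: 1/d_i1 = 1/f₁ − 1/d_o1 = 1/(16.2) − 1/(60.2) = 0.04512, so d_i1 = 22.16 cm.
The intermediate image is 22.16 cm to the right of lens 1, which is 35.8 − (22.16) = 13.64 cm to the left of lens 2, so d_o2 = +13.64 cm.
Lens 2 is diverging, so f₂ = −5.10 cm.
Lens 2: 1/d_i2 = 1/f₂ − 1/d_o2 = 1/(-5.10) − 1/(13.64) = -0.2694, so d_i2 = -3.71 cm.
The final image is virtual, 3.71 cm to the left of lens 2 (overall magnification ≈ -0.10).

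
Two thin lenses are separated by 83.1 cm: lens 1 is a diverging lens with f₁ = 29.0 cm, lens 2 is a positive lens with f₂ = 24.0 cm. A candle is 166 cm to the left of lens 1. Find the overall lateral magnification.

f₁ = −29.0 cm (diverging).
Lens 1: 1/d_i1 = 1/(-29.0) − 1/(166) = -0.04051, so d_i1 = -24.69 cm; m₁ = −d_i1/d_o1 = +0.1487.
d_o2 = 83.1 − (-24.69) = 107.8 cm.
Lens 2: 1/d_i2 = 1/(24.0) − 1/(107.8) = 0.03239, so d_i2 = 30.87 cm; m₂ = −d_i2/d_o2 = -0.2864.
m = m₁·m₂ = (+0.1487)(-0.2864) = -0.0426.

m = -0.0426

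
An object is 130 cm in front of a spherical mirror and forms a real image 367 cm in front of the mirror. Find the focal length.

Real image ⇒ d_i = +367 cm.
1/f = 1/d_o + 1/d_i = 1/(130) + 1/(367) = 0.01042, so f = 96.0 cm.
Since f is positive, the spherical mirror is concave.

f = 96.0 cm (concave)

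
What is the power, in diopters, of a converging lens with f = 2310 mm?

P = +0.433 D

f = 231 cm = 2.31 m.
P = 1/f = 1/(2.31 m) = +0.433 D.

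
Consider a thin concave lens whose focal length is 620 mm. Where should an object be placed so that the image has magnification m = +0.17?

3030 mm

For a concave lens, f = -620 mm.
m = −d_i/d_o ⇒ d_i = −m·d_o.
1/f = 1/d_o + 1/d_i = 1/d_o − 1/(m·d_o) = (1 − 1/m)/d_o, so d_o = f(1 − 1/m) = (-620.0)(1 − 1/(+0.17)) = 3030 mm.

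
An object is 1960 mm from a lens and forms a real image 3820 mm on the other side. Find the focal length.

f = 1300 mm (converging)

Real image ⇒ d_i = +3820 mm.
1/f = 1/d_o + 1/d_i = 1/(1960) + 1/(3820) = 0.0007720, so f = 1300 mm.
Since f is positive, the lens is converging.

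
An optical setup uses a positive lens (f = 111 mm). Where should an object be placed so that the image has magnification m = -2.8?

m = −d_i/d_o ⇒ d_i = −m·d_o.
1/f = 1/d_o + 1/d_i = 1/d_o − 1/(m·d_o) = (1 − 1/m)/d_o, so d_o = f(1 − 1/m) = (111.0)(1 − 1/(-2.8)) = 151 mm.

151 mm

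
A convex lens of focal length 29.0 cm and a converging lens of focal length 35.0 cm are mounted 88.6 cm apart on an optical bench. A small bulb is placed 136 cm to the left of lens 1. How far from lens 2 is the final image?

Lens 1: 1/d_i1 = 1/f₁ − 1/d_o1 = 1/(29.0) − 1/(136) = 0.02713, so d_i1 = 36.86 cm.
The intermediate image is 36.86 cm to the right of lens 1, which is 88.6 − (36.86) = 51.74 cm to the left of lens 2, so d_o2 = +51.74 cm.
Lens 2: 1/d_i2 = 1/f₂ − 1/d_o2 = 1/(35.0) − 1/(51.74) = 0.009244, so d_i2 = 108 cm.
The final image is real, 108 cm to the right of lens 2 (overall magnification ≈ 0.57).

108 cm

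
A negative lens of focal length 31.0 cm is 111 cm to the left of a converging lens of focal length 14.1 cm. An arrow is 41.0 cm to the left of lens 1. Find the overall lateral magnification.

m = -0.0530

f₁ = −31.0 cm (diverging).
Lens 1: 1/d_i1 = 1/(-31.0) − 1/(41.0) = -0.05665, so d_i1 = -17.65 cm; m₁ = −d_i1/d_o1 = +0.4305.
d_o2 = 111 − (-17.65) = 128.7 cm.
Lens 2: 1/d_i2 = 1/(14.1) − 1/(128.7) = 0.06315, so d_i2 = 15.83 cm; m₂ = −d_i2/d_o2 = -0.1230.
m = m₁·m₂ = (+0.4305)(-0.1230) = -0.0530.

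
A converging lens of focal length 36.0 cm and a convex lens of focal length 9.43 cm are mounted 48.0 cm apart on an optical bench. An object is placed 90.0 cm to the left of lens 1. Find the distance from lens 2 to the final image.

Lens 1: 1/d_i1 = 1/f₁ − 1/d_o1 = 1/(36.0) − 1/(90.0) = 0.01667, so d_i1 = 60.00 cm.
The intermediate image is 60.00 cm to the right of lens 1, which lies 12.00 cm to the right of lens 2 — a virtual object — so d_o2 = −12.00 cm.
Lens 2: 1/d_i2 = 1/f₂ − 1/d_o2 = 1/(9.43) − 1/(-12.00) = 0.1894, so d_i2 = 5.28 cm.
The final image is real, 5.28 cm to the right of lens 2 (overall magnification ≈ -0.29).

5.28 cm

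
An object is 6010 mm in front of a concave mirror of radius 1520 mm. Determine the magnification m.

m = -0.145

f = R/2 = 1520/2 = 760.0 mm.
1/d_i = 1/f − 1/d_o = 1/(760.0) − 1/(6010) = 0.001149, so d_i = 870.0 mm.
m = −d_i/d_o = −(870.0)/(6010) = -0.145.
The image is real, inverted and reduced, in front of the mirror.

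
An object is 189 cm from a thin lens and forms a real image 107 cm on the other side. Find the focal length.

Real image ⇒ d_i = +107 cm.
1/f = 1/d_o + 1/d_i = 1/(189) + 1/(107) = 0.01464, so f = 68.3 cm.
Since f is positive, the thin lens is converging.

f = 68.3 cm (converging)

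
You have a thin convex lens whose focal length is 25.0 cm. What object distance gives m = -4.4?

m = −d_i/d_o ⇒ d_i = −m·d_o.
1/f = 1/d_o + 1/d_i = 1/d_o − 1/(m·d_o) = (1 − 1/m)/d_o, so d_o = f(1 − 1/m) = (25.00)(1 − 1/(-4.4)) = 30.7 cm.

30.7 cm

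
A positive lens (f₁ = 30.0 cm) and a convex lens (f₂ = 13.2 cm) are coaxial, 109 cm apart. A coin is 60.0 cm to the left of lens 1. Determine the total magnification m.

m = +0.369

Lens 1: 1/d_i1 = 1/(30.0) − 1/(60.0) = 0.01667, so d_i1 = 60.00 cm; m₁ = −d_i1/d_o1 = -1.000.
d_o2 = 109 − (60.00) = 49.00 cm.
Lens 2: 1/d_i2 = 1/(13.2) − 1/(49.00) = 0.05535, so d_i2 = 18.07 cm; m₂ = −d_i2/d_o2 = -0.3687.
m = m₁·m₂ = (-1.000)(-0.3687) = +0.369.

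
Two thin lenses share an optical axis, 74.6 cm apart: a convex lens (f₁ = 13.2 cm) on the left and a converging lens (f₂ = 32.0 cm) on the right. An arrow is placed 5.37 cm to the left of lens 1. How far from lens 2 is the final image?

51.8 cm

Lens 1: 1/d_i1 = 1/f₁ − 1/d_o1 = 1/(13.2) − 1/(5.37) = -0.1105, so d_i1 = -9.053 cm.
The intermediate image is 9.053 cm to the left of lens 1 (virtual), which is 74.6 − (-9.053) = 83.65 cm to the left of lens 2, so d_o2 = +83.65 cm.
Lens 2: 1/d_i2 = 1/f₂ − 1/d_o2 = 1/(32.0) − 1/(83.65) = 0.01930, so d_i2 = 51.8 cm.
The final image is real, 51.8 cm to the right of lens 2 (overall magnification ≈ -1.0).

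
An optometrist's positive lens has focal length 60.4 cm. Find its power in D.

f = 60.4 cm = 0.604 m.
P = 1/f = 1/(0.604 m) = +1.66 D.

P = +1.66 D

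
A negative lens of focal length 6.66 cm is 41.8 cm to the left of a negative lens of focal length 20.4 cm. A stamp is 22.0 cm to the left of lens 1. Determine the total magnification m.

f₁ = −6.66 cm (diverging).
Lens 1: 1/d_i1 = 1/(-6.66) − 1/(22.0) = -0.1956, so d_i1 = -5.112 cm; m₁ = −d_i1/d_o1 = +0.2324.
d_o2 = 41.8 − (-5.112) = 46.91 cm.
f₂ = −20.4 cm (diverging).
Lens 2: 1/d_i2 = 1/(-20.4) − 1/(46.91) = -0.07034, so d_i2 = -14.22 cm; m₂ = −d_i2/d_o2 = +0.3031.
m = m₁·m₂ = (+0.2324)(+0.3031) = +0.0704.

m = +0.0704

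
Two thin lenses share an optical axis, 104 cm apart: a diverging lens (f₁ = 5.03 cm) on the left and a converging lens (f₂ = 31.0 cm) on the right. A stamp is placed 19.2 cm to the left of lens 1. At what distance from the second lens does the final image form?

43.5 cm

Lens 1 is diverging, so f₁ = −5.03 cm.
Lens 1: 1/d_i1 = 1/f₁ − 1/d_o1 = 1/(-5.03) − 1/(19.2) = -0.2509, so d_i1 = -3.986 cm.
The intermediate image is 3.986 cm to the left of lens 1 (virtual), which is 104 − (-3.986) = 108.0 cm to the left of lens 2, so d_o2 = +108.0 cm.
Lens 2: 1/d_i2 = 1/f₂ − 1/d_o2 = 1/(31.0) − 1/(108.0) = 0.02300, so d_i2 = 43.5 cm.
The final image is real, 43.5 cm to the right of lens 2 (overall magnification ≈ -0.084).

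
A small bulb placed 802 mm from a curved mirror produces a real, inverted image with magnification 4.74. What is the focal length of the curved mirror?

m = −d_i/d_o ⇒ d_i = −m·d_o = −(-4.74)·(802) = 3801 mm.
1/f = 1/d_o + 1/d_i = 1/(802) + 1/(3801) = 0.001510, so f = 662 mm.
Since f is positive, the curved mirror is concave.

f = 662 mm (concave)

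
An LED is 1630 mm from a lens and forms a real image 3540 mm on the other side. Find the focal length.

Real image ⇒ d_i = +3540 mm.
1/f = 1/d_o + 1/d_i = 1/(1630) + 1/(3540) = 0.0008960, so f = 1120 mm.
Since f is positive, the lens is converging.

f = 1120 mm (converging)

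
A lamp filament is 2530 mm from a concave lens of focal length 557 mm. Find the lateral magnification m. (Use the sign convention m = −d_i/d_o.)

m = +0.180

For a concave lens, f = -557 mm.
1/d_i = 1/f − 1/d_o = 1/(-557.0) − 1/(2530) = -0.002191, so d_i = -456.5 mm.
m = −d_i/d_o = −(-456.5)/(2530) = +0.180.
The image is virtual, upright and reduced, on the same side as the object.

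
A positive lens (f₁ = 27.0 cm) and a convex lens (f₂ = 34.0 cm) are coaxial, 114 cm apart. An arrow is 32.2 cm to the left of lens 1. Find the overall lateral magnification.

Lens 1: 1/d_i1 = 1/(27.0) − 1/(32.2) = 0.005981, so d_i1 = 167.2 cm; m₁ = −d_i1/d_o1 = -5.193.
d_o2 = 114 − (167.2) = -53.20 cm (virtual object).
Lens 2: 1/d_i2 = 1/(34.0) − 1/(-53.20) = 0.04821, so d_i2 = 20.74 cm; m₂ = −d_i2/d_o2 = +0.3899.
m = m₁·m₂ = (-5.193)(+0.3899) = -2.02.

m = -2.02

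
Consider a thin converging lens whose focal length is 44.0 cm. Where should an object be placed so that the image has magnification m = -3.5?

56.6 cm

m = −d_i/d_o ⇒ d_i = −m·d_o.
1/f = 1/d_o + 1/d_i = 1/d_o − 1/(m·d_o) = (1 − 1/m)/d_o, so d_o = f(1 − 1/m) = (44.00)(1 − 1/(-3.5)) = 56.6 cm.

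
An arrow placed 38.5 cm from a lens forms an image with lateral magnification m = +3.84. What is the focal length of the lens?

f = 52.1 cm (converging)

m = −d_i/d_o ⇒ d_i = −m·d_o = −(+3.84)·(38.5) = -147.8 cm.
1/f = 1/d_o + 1/d_i = 1/(38.5) + 1/(-147.8) = 0.01921, so f = 52.1 cm.
Since f is positive, the lens is converging.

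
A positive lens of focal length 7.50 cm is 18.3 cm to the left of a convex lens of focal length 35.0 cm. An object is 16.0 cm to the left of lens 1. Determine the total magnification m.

m = -1.00

Lens 1: 1/d_i1 = 1/(7.50) − 1/(16.0) = 0.07083, so d_i1 = 14.12 cm; m₁ = −d_i1/d_o1 = -0.8825.
d_o2 = 18.3 − (14.12) = 4.180 cm.
Lens 2: 1/d_i2 = 1/(35.0) − 1/(4.180) = -0.2107, so d_i2 = -4.747 cm; m₂ = −d_i2/d_o2 = +1.136.
m = m₁·m₂ = (-0.8825)(+1.136) = -1.00.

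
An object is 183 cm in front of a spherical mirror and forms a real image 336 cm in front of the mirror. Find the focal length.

Real image ⇒ d_i = +336 cm.
1/f = 1/d_o + 1/d_i = 1/(183) + 1/(336) = 0.008441, so f = 118 cm.
Since f is positive, the spherical mirror is concave.

f = 118 cm (concave)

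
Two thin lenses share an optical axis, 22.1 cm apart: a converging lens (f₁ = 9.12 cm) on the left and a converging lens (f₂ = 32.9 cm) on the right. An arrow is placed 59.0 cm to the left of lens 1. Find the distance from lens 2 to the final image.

Lens 1: 1/d_i1 = 1/f₁ − 1/d_o1 = 1/(9.12) − 1/(59.0) = 0.09270, so d_i1 = 10.79 cm.
The intermediate image is 10.79 cm to the right of lens 1, which is 22.1 − (10.79) = 11.31 cm to the left of lens 2, so d_o2 = +11.31 cm.
Lens 2: 1/d_i2 = 1/f₂ − 1/d_o2 = 1/(32.9) − 1/(11.31) = -0.05802, so d_i2 = -17.2 cm.
The final image is virtual, 17.2 cm to the left of lens 2 (overall magnification ≈ -0.28).

17.2 cm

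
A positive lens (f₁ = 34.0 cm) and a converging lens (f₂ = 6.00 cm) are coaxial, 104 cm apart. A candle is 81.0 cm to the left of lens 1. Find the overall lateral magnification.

m = +0.110

Lens 1: 1/d_i1 = 1/(34.0) − 1/(81.0) = 0.01707, so d_i1 = 58.60 cm; m₁ = −d_i1/d_o1 = -0.7235.
d_o2 = 104 − (58.60) = 45.40 cm.
Lens 2: 1/d_i2 = 1/(6.00) − 1/(45.40) = 0.1446, so d_i2 = 6.914 cm; m₂ = −d_i2/d_o2 = -0.1523.
m = m₁·m₂ = (-0.7235)(-0.1523) = +0.110.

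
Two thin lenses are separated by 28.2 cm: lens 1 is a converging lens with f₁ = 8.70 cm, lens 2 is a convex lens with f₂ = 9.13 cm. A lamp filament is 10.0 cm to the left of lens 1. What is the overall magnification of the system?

m = -1.28

Lens 1: 1/d_i1 = 1/(8.70) − 1/(10.0) = 0.01494, so d_i1 = 66.92 cm; m₁ = −d_i1/d_o1 = -6.692.
d_o2 = 28.2 − (66.92) = -38.72 cm (virtual object).
Lens 2: 1/d_i2 = 1/(9.13) − 1/(-38.72) = 0.1354, so d_i2 = 7.388 cm; m₂ = −d_i2/d_o2 = +0.1908.
m = m₁·m₂ = (-6.692)(+0.1908) = -1.28.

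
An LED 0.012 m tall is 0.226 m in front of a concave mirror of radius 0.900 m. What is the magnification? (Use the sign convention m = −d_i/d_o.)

m = +2.01

f = R/2 = 0.900/2 = 0.4500 m.
1/d_i = 1/f − 1/d_o = 1/(0.4500) − 1/(0.226) = -2.203, so d_i = -0.4540 m.
m = −d_i/d_o = −(-0.4540)/(0.226) = +2.01.
The image is virtual, upright and enlarged, behind the mirror.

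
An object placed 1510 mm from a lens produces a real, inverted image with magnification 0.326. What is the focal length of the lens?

f = 371 mm (converging)

m = −d_i/d_o ⇒ d_i = −m·d_o = −(-0.326)·(1510) = 492.3 mm.
1/f = 1/d_o + 1/d_i = 1/(1510) + 1/(492.3) = 0.002694, so f = 371 mm.
Since f is positive, the lens is converging.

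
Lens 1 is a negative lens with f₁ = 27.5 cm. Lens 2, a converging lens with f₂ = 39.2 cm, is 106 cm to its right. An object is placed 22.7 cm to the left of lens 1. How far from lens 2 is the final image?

58.6 cm

Lens 1 is diverging, so f₁ = −27.5 cm.
Lens 1: 1/d_i1 = 1/f₁ − 1/d_o1 = 1/(-27.5) − 1/(22.7) = -0.08042, so d_i1 = -12.44 cm.
The intermediate image is 12.44 cm to the left of lens 1 (virtual), which is 106 − (-12.44) = 118.4 cm to the left of lens 2, so d_o2 = +118.4 cm.
Lens 2: 1/d_i2 = 1/f₂ − 1/d_o2 = 1/(39.2) − 1/(118.4) = 0.01706, so d_i2 = 58.6 cm.
The final image is real, 58.6 cm to the right of lens 2 (overall magnification ≈ -0.27).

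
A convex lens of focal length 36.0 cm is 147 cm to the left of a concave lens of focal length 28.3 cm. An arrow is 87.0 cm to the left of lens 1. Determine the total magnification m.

Lens 1: 1/d_i1 = 1/(36.0) − 1/(87.0) = 0.01628, so d_i1 = 61.41 cm; m₁ = −d_i1/d_o1 = -0.7059.
d_o2 = 147 − (61.41) = 85.59 cm.
f₂ = −28.3 cm (diverging).
Lens 2: 1/d_i2 = 1/(-28.3) − 1/(85.59) = -0.04702, so d_i2 = -21.27 cm; m₂ = −d_i2/d_o2 = +0.2485.
m = m₁·m₂ = (-0.7059)(+0.2485) = -0.175.

m = -0.175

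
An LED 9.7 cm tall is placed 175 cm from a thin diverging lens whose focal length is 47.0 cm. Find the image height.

For a diverging lens, f = -47.0 cm.
1/d_i = 1/f − 1/d_o = 1/(-47.00) − 1/(175) = -0.02699, so d_i = -37.05 cm.
m = −d_i/d_o = +0.2117.
|h_i| = |m|·h_o = 0.2117 × 9.7 = 2.05 cm. The image is virtual, upright and reduced, on the same side as the object.

2.05 cm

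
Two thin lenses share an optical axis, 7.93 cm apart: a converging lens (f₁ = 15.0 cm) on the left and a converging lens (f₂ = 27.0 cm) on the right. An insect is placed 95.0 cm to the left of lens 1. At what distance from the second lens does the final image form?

7.23 cm

Lens 1: 1/d_i1 = 1/f₁ − 1/d_o1 = 1/(15.0) − 1/(95.0) = 0.05614, so d_i1 = 17.81 cm.
The intermediate image is 17.81 cm to the right of lens 1, which lies 9.880 cm to the right of lens 2 — a virtual object — so d_o2 = −9.880 cm.
Lens 2: 1/d_i2 = 1/f₂ − 1/d_o2 = 1/(27.0) − 1/(-9.880) = 0.1383, so d_i2 = 7.23 cm.
The final image is real, 7.23 cm to the right of lens 2 (overall magnification ≈ -0.14).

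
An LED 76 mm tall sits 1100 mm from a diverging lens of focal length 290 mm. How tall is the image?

15.9 mm

For a diverging lens, f = -290 mm.
1/d_i = 1/f − 1/d_o = 1/(-290.0) − 1/(1100) = -0.004357, so d_i = -229.5 mm.
m = −d_i/d_o = +0.2086.
|h_i| = |m|·h_o = 0.2086 × 76 = 15.9 mm. The image is virtual, upright and reduced, on the same side as the object.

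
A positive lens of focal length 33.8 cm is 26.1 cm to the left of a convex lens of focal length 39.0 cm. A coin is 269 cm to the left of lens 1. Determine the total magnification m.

m = -0.109

Lens 1: 1/d_i1 = 1/(33.8) − 1/(269) = 0.02587, so d_i1 = 38.66 cm; m₁ = −d_i1/d_o1 = -0.1437.
d_o2 = 26.1 − (38.66) = -12.56 cm (virtual object).
Lens 2: 1/d_i2 = 1/(39.0) − 1/(-12.56) = 0.1053, so d_i2 = 9.500 cm; m₂ = −d_i2/d_o2 = +0.7564.
m = m₁·m₂ = (-0.1437)(+0.7564) = -0.109.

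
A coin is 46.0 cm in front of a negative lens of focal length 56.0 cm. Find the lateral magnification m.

For a negative lens, f = -56.0 cm.
1/d_i = 1/f − 1/d_o = 1/(-56.00) − 1/(46.0) = -0.03960, so d_i = -25.25 cm.
m = −d_i/d_o = −(-25.25)/(46.0) = +0.549.
The image is virtual, upright and reduced, on the same side as the object.

m = +0.549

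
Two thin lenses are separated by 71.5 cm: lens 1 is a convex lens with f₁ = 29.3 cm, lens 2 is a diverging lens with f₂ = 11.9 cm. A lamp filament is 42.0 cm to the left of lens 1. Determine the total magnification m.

m = +2.03

Lens 1: 1/d_i1 = 1/(29.3) − 1/(42.0) = 0.01032, so d_i1 = 96.90 cm; m₁ = −d_i1/d_o1 = -2.307.
d_o2 = 71.5 − (96.90) = -25.40 cm (virtual object).
f₂ = −11.9 cm (diverging).
Lens 2: 1/d_i2 = 1/(-11.9) − 1/(-25.40) = -0.04466, so d_i2 = -22.39 cm; m₂ = −d_i2/d_o2 = -0.8815.
m = m₁·m₂ = (-2.307)(-0.8815) = +2.03.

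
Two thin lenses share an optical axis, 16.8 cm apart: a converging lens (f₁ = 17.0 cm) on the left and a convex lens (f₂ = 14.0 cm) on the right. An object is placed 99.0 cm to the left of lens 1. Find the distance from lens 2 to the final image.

Lens 1: 1/d_i1 = 1/f₁ − 1/d_o1 = 1/(17.0) − 1/(99.0) = 0.04872, so d_i1 = 20.52 cm.
The intermediate image is 20.52 cm to the right of lens 1, which lies 3.720 cm to the right of lens 2 — a virtual object — so d_o2 = −3.720 cm.
Lens 2: 1/d_i2 = 1/f₂ − 1/d_o2 = 1/(14.0) − 1/(-3.720) = 0.3402, so d_i2 = 2.94 cm.
The final image is real, 2.94 cm to the right of lens 2 (overall magnification ≈ -0.16).

2.94 cm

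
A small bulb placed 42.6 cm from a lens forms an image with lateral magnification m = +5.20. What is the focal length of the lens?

m = −d_i/d_o ⇒ d_i = −m·d_o = −(+5.20)·(42.6) = -221.5 cm.
1/f = 1/d_o + 1/d_i = 1/(42.6) + 1/(-221.5) = 0.01896, so f = 52.7 cm.
Since f is positive, the lens is converging.

f = 52.7 cm (converging)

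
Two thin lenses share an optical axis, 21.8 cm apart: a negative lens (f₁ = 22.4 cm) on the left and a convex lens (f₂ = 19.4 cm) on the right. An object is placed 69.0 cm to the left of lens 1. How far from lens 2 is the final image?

Lens 1 is diverging, so f₁ = −22.4 cm.
Lens 1: 1/d_i1 = 1/f₁ − 1/d_o1 = 1/(-22.4) − 1/(69.0) = -0.05914, so d_i1 = -16.91 cm.
The intermediate image is 16.91 cm to the left of lens 1 (virtual), which is 21.8 − (-16.91) = 38.71 cm to the left of lens 2, so d_o2 = +38.71 cm.
Lens 2: 1/d_i2 = 1/f₂ − 1/d_o2 = 1/(19.4) − 1/(38.71) = 0.02571, so d_i2 = 38.9 cm.
The final image is real, 38.9 cm to the right of lens 2 (overall magnification ≈ -0.25).

38.9 cm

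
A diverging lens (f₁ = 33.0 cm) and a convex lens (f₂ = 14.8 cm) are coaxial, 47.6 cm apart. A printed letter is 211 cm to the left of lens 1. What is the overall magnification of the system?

m = -0.0326

f₁ = −33.0 cm (diverging).
Lens 1: 1/d_i1 = 1/(-33.0) − 1/(211) = -0.03504, so d_i1 = -28.54 cm; m₁ = −d_i1/d_o1 = +0.1353.
d_o2 = 47.6 − (-28.54) = 76.14 cm.
Lens 2: 1/d_i2 = 1/(14.8) − 1/(76.14) = 0.05443, so d_i2 = 18.37 cm; m₂ = −d_i2/d_o2 = -0.2413.
m = m₁·m₂ = (+0.1353)(-0.2413) = -0.0326.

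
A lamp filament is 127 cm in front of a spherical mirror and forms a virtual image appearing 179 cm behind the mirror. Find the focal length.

Virtual image ⇒ d_i = −179 cm.
1/f = 1/d_o + 1/d_i = 1/(127) + 1/(-179) = 0.002287, so f = 437 cm.
Since f is positive, the spherical mirror is concave.

f = 437 cm (concave)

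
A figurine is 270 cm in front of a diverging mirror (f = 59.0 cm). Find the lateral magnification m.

For a diverging mirror, f = -59.0 cm.
1/d_i = 1/f − 1/d_o = 1/(-59.00) − 1/(270) = -0.02065, so d_i = -48.42 cm.
m = −d_i/d_o = −(-48.42)/(270) = +0.179.
The image is virtual, upright and reduced, behind the mirror.

m = +0.179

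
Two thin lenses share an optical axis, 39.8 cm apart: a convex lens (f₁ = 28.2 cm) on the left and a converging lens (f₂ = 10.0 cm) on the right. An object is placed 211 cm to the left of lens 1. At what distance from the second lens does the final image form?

Lens 1: 1/d_i1 = 1/f₁ − 1/d_o1 = 1/(28.2) − 1/(211) = 0.03072, so d_i1 = 32.55 cm.
The intermediate image is 32.55 cm to the right of lens 1, which is 39.8 − (32.55) = 7.250 cm to the left of lens 2, so d_o2 = +7.250 cm.
Lens 2: 1/d_i2 = 1/f₂ − 1/d_o2 = 1/(10.0) − 1/(7.250) = -0.03793, so d_i2 = -26.4 cm.
The final image is virtual, 26.4 cm to the left of lens 2 (overall magnification ≈ -0.56).

26.4 cm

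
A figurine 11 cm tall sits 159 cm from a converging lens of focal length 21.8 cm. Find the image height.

1.75 cm

1/d_i = 1/f − 1/d_o = 1/(21.80) − 1/(159) = 0.03958, so d_i = 25.26 cm.
m = −d_i/d_o = -0.1589.
|h_i| = |m|·h_o = 0.1589 × 11 = 1.75 cm. The image is real, inverted and reduced, on the far side of the lens.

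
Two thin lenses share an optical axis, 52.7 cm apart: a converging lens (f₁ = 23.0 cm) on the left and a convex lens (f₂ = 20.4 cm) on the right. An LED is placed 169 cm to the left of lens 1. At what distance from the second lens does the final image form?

Lens 1: 1/d_i1 = 1/f₁ − 1/d_o1 = 1/(23.0) − 1/(169) = 0.03756, so d_i1 = 26.62 cm.
The intermediate image is 26.62 cm to the right of lens 1, which is 52.7 − (26.62) = 26.08 cm to the left of lens 2, so d_o2 = +26.08 cm.
Lens 2: 1/d_i2 = 1/f₂ − 1/d_o2 = 1/(20.4) − 1/(26.08) = 0.01068, so d_i2 = 93.7 cm.
The final image is real, 93.7 cm to the right of lens 2 (overall magnification ≈ 0.57).

93.7 cm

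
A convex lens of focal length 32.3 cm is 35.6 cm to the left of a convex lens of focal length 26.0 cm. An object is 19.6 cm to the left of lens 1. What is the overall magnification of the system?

m = -1.11

Lens 1: 1/d_i1 = 1/(32.3) − 1/(19.6) = -0.02006, so d_i1 = -49.85 cm; m₁ = −d_i1/d_o1 = +2.543.
d_o2 = 35.6 − (-49.85) = 85.45 cm.
Lens 2: 1/d_i2 = 1/(26.0) − 1/(85.45) = 0.02676, so d_i2 = 37.37 cm; m₂ = −d_i2/d_o2 = -0.4373.
m = m₁·m₂ = (+2.543)(-0.4373) = -1.11.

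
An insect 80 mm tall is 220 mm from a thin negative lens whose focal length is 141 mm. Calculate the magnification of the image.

m = +0.391

For a negative lens, f = -141 mm.
1/d_i = 1/f − 1/d_o = 1/(-141.0) − 1/(220) = -0.01164, so d_i = -85.93 mm.
m = −d_i/d_o = −(-85.93)/(220) = +0.391.
The image is virtual, upright and reduced, on the same side as the object.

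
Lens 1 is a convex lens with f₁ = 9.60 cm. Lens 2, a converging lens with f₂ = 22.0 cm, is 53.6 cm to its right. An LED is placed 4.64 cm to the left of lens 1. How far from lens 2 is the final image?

33.9 cm

Lens 1: 1/d_i1 = 1/f₁ − 1/d_o1 = 1/(9.60) − 1/(4.64) = -0.1114, so d_i1 = -8.981 cm.
The intermediate image is 8.981 cm to the left of lens 1 (virtual), which is 53.6 − (-8.981) = 62.58 cm to the left of lens 2, so d_o2 = +62.58 cm.
Lens 2: 1/d_i2 = 1/f₂ − 1/d_o2 = 1/(22.0) − 1/(62.58) = 0.02947, so d_i2 = 33.9 cm.
The final image is real, 33.9 cm to the right of lens 2 (overall magnification ≈ -1.0).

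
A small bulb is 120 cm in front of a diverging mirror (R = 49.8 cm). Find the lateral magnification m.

f = R/2 = 49.8/2 = 24.90 cm; for a diverging mirror, f = -24.90 cm.
1/d_i = 1/f − 1/d_o = 1/(-24.90) − 1/(120) = -0.04849, so d_i = -20.62 cm.
m = −d_i/d_o = −(-20.62)/(120) = +0.172.
The image is virtual, upright and reduced, behind the mirror.

m = +0.172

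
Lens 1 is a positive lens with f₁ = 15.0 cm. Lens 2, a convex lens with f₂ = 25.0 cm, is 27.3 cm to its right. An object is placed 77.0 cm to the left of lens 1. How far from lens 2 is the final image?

13.3 cm

Lens 1: 1/d_i1 = 1/f₁ − 1/d_o1 = 1/(15.0) − 1/(77.0) = 0.05368, so d_i1 = 18.63 cm.
The intermediate image is 18.63 cm to the right of lens 1, which is 27.3 − (18.63) = 8.670 cm to the left of lens 2, so d_o2 = +8.670 cm.
Lens 2: 1/d_i2 = 1/f₂ − 1/d_o2 = 1/(25.0) − 1/(8.670) = -0.07534, so d_i2 = -13.3 cm.
The final image is virtual, 13.3 cm to the left of lens 2 (overall magnification ≈ -0.37).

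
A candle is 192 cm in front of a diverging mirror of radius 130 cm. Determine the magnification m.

f = R/2 = 130/2 = 65.00 cm; for a diverging mirror, f = -65.00 cm.
1/d_i = 1/f − 1/d_o = 1/(-65.00) − 1/(192) = -0.02059, so d_i = -48.56 cm.
m = −d_i/d_o = −(-48.56)/(192) = +0.253.
The image is virtual, upright and reduced, behind the mirror.

m = +0.253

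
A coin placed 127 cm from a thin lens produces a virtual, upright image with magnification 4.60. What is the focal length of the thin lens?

m = −d_i/d_o ⇒ d_i = −m·d_o = −(+4.60)·(127) = -584.2 cm.
1/f = 1/d_o + 1/d_i = 1/(127) + 1/(-584.2) = 0.006162, so f = 162 cm.
Since f is positive, the thin lens is converging.

f = 162 cm (converging)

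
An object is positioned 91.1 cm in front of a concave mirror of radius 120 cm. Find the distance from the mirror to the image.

f = R/2 = 120/2 = 60.00 cm.
Mirror equation: 1/q = 1/f − 1/p = 1/(60.00) − 1/(91.1) = 0.01667 − 0.01098 = 0.005690, so q = 176 cm.
The image is real, inverted and enlarged, in front of the mirror.

176 cm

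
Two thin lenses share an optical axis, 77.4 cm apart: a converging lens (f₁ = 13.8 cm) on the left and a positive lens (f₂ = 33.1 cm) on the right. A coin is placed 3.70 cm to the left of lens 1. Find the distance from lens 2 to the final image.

55.3 cm

Lens 1: 1/d_i1 = 1/f₁ − 1/d_o1 = 1/(13.8) − 1/(3.70) = -0.1978, so d_i1 = -5.055 cm.
The intermediate image is 5.055 cm to the left of lens 1 (virtual), which is 77.4 − (-5.055) = 82.46 cm to the left of lens 2, so d_o2 = +82.46 cm.
Lens 2: 1/d_i2 = 1/f₂ − 1/d_o2 = 1/(33.1) − 1/(82.46) = 0.01808, so d_i2 = 55.3 cm.
The final image is real, 55.3 cm to the right of lens 2 (overall magnification ≈ -0.92).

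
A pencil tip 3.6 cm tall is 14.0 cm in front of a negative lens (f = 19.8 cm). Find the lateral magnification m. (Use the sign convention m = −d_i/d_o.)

For a negative lens, f = -19.8 cm.
1/d_i = 1/f − 1/d_o = 1/(-19.80) − 1/(14.0) = -0.1219, so d_i = -8.201 cm.
m = −d_i/d_o = −(-8.201)/(14.0) = +0.586.
The image is virtual, upright and reduced, on the same side as the object.

m = +0.586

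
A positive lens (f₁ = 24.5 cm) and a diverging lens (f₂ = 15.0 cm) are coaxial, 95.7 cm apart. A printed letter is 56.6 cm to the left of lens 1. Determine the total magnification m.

Lens 1: 1/d_i1 = 1/(24.5) − 1/(56.6) = 0.02315, so d_i1 = 43.20 cm; m₁ = −d_i1/d_o1 = -0.7633.
d_o2 = 95.7 − (43.20) = 52.50 cm.
f₂ = −15.0 cm (diverging).
Lens 2: 1/d_i2 = 1/(-15.0) − 1/(52.50) = -0.08571, so d_i2 = -11.67 cm; m₂ = −d_i2/d_o2 = +0.2222.
m = m₁·m₂ = (-0.7633)(+0.2222) = -0.170.

m = -0.170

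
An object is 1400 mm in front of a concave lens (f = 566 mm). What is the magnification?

For a concave lens, f = -566 mm.
1/d_i = 1/f − 1/d_o = 1/(-566.0) − 1/(1400) = -0.002481, so d_i = -403.1 mm.
m = −d_i/d_o = −(-403.1)/(1400) = +0.288.
The image is virtual, upright and reduced, on the same side as the object.

m = +0.288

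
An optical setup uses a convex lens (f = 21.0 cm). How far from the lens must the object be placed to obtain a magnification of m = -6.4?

24.3 cm

m = −d_i/d_o ⇒ d_i = −m·d_o.
1/f = 1/d_o + 1/d_i = 1/d_o − 1/(m·d_o) = (1 − 1/m)/d_o, so d_o = f(1 − 1/m) = (21.00)(1 − 1/(-6.4)) = 24.3 cm.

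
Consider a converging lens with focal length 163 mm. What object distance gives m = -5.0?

m = −d_i/d_o ⇒ d_i = −m·d_o.
1/f = 1/d_o + 1/d_i = 1/d_o − 1/(m·d_o) = (1 − 1/m)/d_o, so d_o = f(1 − 1/m) = (163.0)(1 − 1/(-5.0)) = 196 mm.

196 mm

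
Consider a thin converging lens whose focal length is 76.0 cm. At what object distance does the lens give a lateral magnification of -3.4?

m = −d_i/d_o ⇒ d_i = −m·d_o.
1/f = 1/d_o + 1/d_i = 1/d_o − 1/(m·d_o) = (1 − 1/m)/d_o, so d_o = f(1 − 1/m) = (76.00)(1 − 1/(-3.4)) = 98.4 cm.

98.4 cm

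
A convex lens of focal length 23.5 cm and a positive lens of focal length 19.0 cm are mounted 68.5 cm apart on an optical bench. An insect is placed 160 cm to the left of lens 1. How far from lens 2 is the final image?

Lens 1: 1/d_i1 = 1/f₁ − 1/d_o1 = 1/(23.5) − 1/(160) = 0.03630, so d_i1 = 27.55 cm.
The intermediate image is 27.55 cm to the right of lens 1, which is 68.5 − (27.55) = 40.95 cm to the left of lens 2, so d_o2 = +40.95 cm.
Lens 2: 1/d_i2 = 1/f₂ − 1/d_o2 = 1/(19.0) − 1/(40.95) = 0.02821, so d_i2 = 35.4 cm.
The final image is real, 35.4 cm to the right of lens 2 (overall magnification ≈ 0.15).

35.4 cm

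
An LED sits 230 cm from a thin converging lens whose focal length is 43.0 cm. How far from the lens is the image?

52.9 cm

Lens equation: 1/s_i = 1/f − 1/s_o = 1/(43.00) − 1/(230) = 0.02326 − 0.004348 = 0.01891, so s_i = 52.9 cm.
The image is real, inverted and reduced, on the far side of the lens.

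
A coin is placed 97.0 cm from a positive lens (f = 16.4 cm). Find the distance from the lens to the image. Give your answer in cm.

19.7 cm

Lens equation: 1/s_i = 1/f − 1/s_o = 1/(16.40) − 1/(97.0) = 0.06098 − 0.01031 = 0.05067, so s_i = 19.7 cm.
The image is real, inverted and reduced, on the far side of the lens.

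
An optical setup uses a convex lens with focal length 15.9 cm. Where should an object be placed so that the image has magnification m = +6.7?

13.5 cm

m = −d_i/d_o ⇒ d_i = −m·d_o.
1/f = 1/d_o + 1/d_i = 1/d_o − 1/(m·d_o) = (1 − 1/m)/d_o, so d_o = f(1 − 1/m) = (15.90)(1 − 1/(+6.7)) = 13.5 cm.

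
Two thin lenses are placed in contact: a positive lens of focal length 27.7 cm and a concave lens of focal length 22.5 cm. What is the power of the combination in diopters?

P₁ = 1/f₁ = 1/(0.277 m) = +3.610 D; P₂ = 1/f₂ = 1/(-0.225 m) = -4.444 D.
For thin lenses in contact, P = P₁ + P₂ = (+3.610) + (-4.444) = -0.834 D.

P = -0.834 D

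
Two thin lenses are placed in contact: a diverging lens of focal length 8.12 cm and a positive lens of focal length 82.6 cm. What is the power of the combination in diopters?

P = -11.1 D

P₁ = 1/f₁ = 1/(-0.0812 m) = -12.32 D; P₂ = 1/f₂ = 1/(0.826 m) = +1.211 D.
For thin lenses in contact, P = P₁ + P₂ = (-12.32) + (+1.211) = -11.1 D.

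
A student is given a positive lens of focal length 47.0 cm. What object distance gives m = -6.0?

54.8 cm

m = −d_i/d_o ⇒ d_i = −m·d_o.
1/f = 1/d_o + 1/d_i = 1/d_o − 1/(m·d_o) = (1 − 1/m)/d_o, so d_o = f(1 − 1/m) = (47.00)(1 − 1/(-6.0)) = 54.8 cm.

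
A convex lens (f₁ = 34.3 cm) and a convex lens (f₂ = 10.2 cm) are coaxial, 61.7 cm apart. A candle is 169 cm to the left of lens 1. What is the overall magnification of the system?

Lens 1: 1/d_i1 = 1/(34.3) − 1/(169) = 0.02324, so d_i1 = 43.03 cm; m₁ = −d_i1/d_o1 = -0.2546.
d_o2 = 61.7 − (43.03) = 18.67 cm.
Lens 2: 1/d_i2 = 1/(10.2) − 1/(18.67) = 0.04448, so d_i2 = 22.48 cm; m₂ = −d_i2/d_o2 = -1.204.
m = m₁·m₂ = (-0.2546)(-1.204) = +0.307.

m = +0.307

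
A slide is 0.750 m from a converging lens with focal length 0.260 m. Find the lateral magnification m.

1/d_i = 1/f − 1/d_o = 1/(0.2600) − 1/(0.750) = 2.513, so d_i = 0.3980 m.
m = −d_i/d_o = −(0.3980)/(0.750) = -0.531.
The image is real, inverted and reduced, on the far side of the lens.

m = -0.531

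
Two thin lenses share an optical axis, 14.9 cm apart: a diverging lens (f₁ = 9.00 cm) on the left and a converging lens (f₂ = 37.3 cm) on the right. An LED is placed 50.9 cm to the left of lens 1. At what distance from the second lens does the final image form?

57.0 cm

Lens 1 is diverging, so f₁ = −9.00 cm.
Lens 1: 1/d_i1 = 1/f₁ − 1/d_o1 = 1/(-9.00) − 1/(50.9) = -0.1308, so d_i1 = -7.648 cm.
The intermediate image is 7.648 cm to the left of lens 1 (virtual), which is 14.9 − (-7.648) = 22.55 cm to the left of lens 2, so d_o2 = +22.55 cm.
Lens 2: 1/d_i2 = 1/f₂ − 1/d_o2 = 1/(37.3) − 1/(22.55) = -0.01754, so d_i2 = -57.0 cm.
The final image is virtual, 57.0 cm to the left of lens 2 (overall magnification ≈ 0.38).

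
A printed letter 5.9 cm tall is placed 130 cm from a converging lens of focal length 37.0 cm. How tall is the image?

2.35 cm

1/d_i = 1/f − 1/d_o = 1/(37.00) − 1/(130) = 0.01933, so d_i = 51.72 cm.
m = −d_i/d_o = -0.3978.
|h_i| = |m|·h_o = 0.3978 × 5.9 = 2.35 cm. The image is real, inverted and reduced, on the far side of the lens.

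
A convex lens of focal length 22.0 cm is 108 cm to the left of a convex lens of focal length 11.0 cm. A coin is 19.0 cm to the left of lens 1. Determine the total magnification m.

Lens 1: 1/d_i1 = 1/(22.0) − 1/(19.0) = -0.007177, so d_i1 = -139.3 cm; m₁ = −d_i1/d_o1 = +7.332.
d_o2 = 108 − (-139.3) = 247.3 cm.
Lens 2: 1/d_i2 = 1/(11.0) − 1/(247.3) = 0.08687, so d_i2 = 11.51 cm; m₂ = −d_i2/d_o2 = -0.04655.
m = m₁·m₂ = (+7.332)(-0.04655) = -0.341.

m = -0.341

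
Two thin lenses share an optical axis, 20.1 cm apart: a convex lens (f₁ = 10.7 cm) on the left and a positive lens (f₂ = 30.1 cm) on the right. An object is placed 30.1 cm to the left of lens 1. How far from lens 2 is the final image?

3.96 cm

Lens 1: 1/d_i1 = 1/f₁ − 1/d_o1 = 1/(10.7) − 1/(30.1) = 0.06024, so d_i1 = 16.60 cm.
The intermediate image is 16.60 cm to the right of lens 1, which is 20.1 − (16.60) = 3.500 cm to the left of lens 2, so d_o2 = +3.500 cm.
Lens 2: 1/d_i2 = 1/f₂ − 1/d_o2 = 1/(30.1) − 1/(3.500) = -0.2525, so d_i2 = -3.96 cm.
The final image is virtual, 3.96 cm to the left of lens 2 (overall magnification ≈ -0.62).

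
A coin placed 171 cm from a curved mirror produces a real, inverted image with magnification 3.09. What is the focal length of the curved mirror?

m = −d_i/d_o ⇒ d_i = −m·d_o = −(-3.09)·(171) = 528.4 cm.
1/f = 1/d_o + 1/d_i = 1/(171) + 1/(528.4) = 0.007740, so f = 129 cm.
Since f is positive, the curved mirror is concave.

f = 129 cm (concave)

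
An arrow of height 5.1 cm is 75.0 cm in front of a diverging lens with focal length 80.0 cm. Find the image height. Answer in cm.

For a diverging lens, f = -80.0 cm.
1/d_i = 1/f − 1/d_o = 1/(-80.00) − 1/(75.0) = -0.02583, so d_i = -38.71 cm.
m = −d_i/d_o = +0.5161.
|h_i| = |m|·h_o = 0.5161 × 5.1 = 2.63 cm. The image is virtual, upright and reduced, on the same side as the object.

2.63 cm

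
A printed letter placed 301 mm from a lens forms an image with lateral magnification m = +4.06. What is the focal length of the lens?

f = 399 mm (converging)

m = −d_i/d_o ⇒ d_i = −m·d_o = −(+4.06)·(301) = -1222 mm.
1/f = 1/d_o + 1/d_i = 1/(301) + 1/(-1222) = 0.002504, so f = 399 mm.
Since f is positive, the lens is converging.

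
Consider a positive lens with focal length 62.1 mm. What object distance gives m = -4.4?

m = −d_i/d_o ⇒ d_i = −m·d_o.
1/f = 1/d_o + 1/d_i = 1/d_o − 1/(m·d_o) = (1 − 1/m)/d_o, so d_o = f(1 − 1/m) = (62.10)(1 − 1/(-4.4)) = 76.2 mm.

76.2 mm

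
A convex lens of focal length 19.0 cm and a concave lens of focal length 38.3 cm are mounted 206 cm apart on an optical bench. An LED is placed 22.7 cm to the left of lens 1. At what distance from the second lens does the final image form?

Lens 1: 1/d_i1 = 1/f₁ − 1/d_o1 = 1/(19.0) − 1/(22.7) = 0.008579, so d_i1 = 116.6 cm.
The intermediate image is 116.6 cm to the right of lens 1, which is 206 − (116.6) = 89.40 cm to the left of lens 2, so d_o2 = +89.40 cm.
Lens 2 is diverging, so f₂ = −38.3 cm.
Lens 2: 1/d_i2 = 1/f₂ − 1/d_o2 = 1/(-38.3) − 1/(89.40) = -0.03730, so d_i2 = -26.8 cm.
The final image is virtual, 26.8 cm to the left of lens 2 (overall magnification ≈ -1.5).

26.8 cm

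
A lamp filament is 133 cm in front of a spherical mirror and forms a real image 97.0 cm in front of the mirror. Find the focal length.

f = 56.1 cm (concave)

Real image ⇒ d_i = +97.0 cm.
1/f = 1/d_o + 1/d_i = 1/(133) + 1/(97.0) = 0.01783, so f = 56.1 cm.
Since f is positive, the spherical mirror is concave.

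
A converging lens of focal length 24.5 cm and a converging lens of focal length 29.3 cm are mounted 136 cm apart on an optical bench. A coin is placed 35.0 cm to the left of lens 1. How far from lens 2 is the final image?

Lens 1: 1/d_i1 = 1/f₁ − 1/d_o1 = 1/(24.5) − 1/(35.0) = 0.01224, so d_i1 = 81.67 cm.
The intermediate image is 81.67 cm to the right of lens 1, which is 136 − (81.67) = 54.33 cm to the left of lens 2, so d_o2 = +54.33 cm.
Lens 2: 1/d_i2 = 1/f₂ − 1/d_o2 = 1/(29.3) − 1/(54.33) = 0.01572, so d_i2 = 63.6 cm.
The final image is real, 63.6 cm to the right of lens 2 (overall magnification ≈ 2.7).

63.6 cm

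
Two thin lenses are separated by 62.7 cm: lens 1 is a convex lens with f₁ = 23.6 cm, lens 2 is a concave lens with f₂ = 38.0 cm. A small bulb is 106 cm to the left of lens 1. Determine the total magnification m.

m = -0.155

Lens 1: 1/d_i1 = 1/(23.6) − 1/(106) = 0.03294, so d_i1 = 30.36 cm; m₁ = −d_i1/d_o1 = -0.2864.
d_o2 = 62.7 − (30.36) = 32.34 cm.
f₂ = −38.0 cm (diverging).
Lens 2: 1/d_i2 = 1/(-38.0) − 1/(32.34) = -0.05724, so d_i2 = -17.47 cm; m₂ = −d_i2/d_o2 = +0.5402.
m = m₁·m₂ = (-0.2864)(+0.5402) = -0.155.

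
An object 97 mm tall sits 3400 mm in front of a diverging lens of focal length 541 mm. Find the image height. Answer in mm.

13.3 mm

For a diverging lens, f = -541 mm.
1/d_i = 1/f − 1/d_o = 1/(-541.0) − 1/(3400) = -0.002143, so d_i = -466.7 mm.
m = −d_i/d_o = +0.1373.
|h_i| = |m|·h_o = 0.1373 × 97 = 13.3 mm. The image is virtual, upright and reduced, on the same side as the object.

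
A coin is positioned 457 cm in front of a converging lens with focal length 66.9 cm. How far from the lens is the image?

78.4 cm

Thin-lens equation: 1/v = 1/f − 1/u = 1/(66.90) − 1/(457) = 0.01495 − 0.002188 = 0.01276, so v = 78.4 cm.
The image is real, inverted and reduced, on the far side of the lens.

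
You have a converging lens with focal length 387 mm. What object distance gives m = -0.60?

1030 mm

m = −d_i/d_o ⇒ d_i = −m·d_o.
1/f = 1/d_o + 1/d_i = 1/d_o − 1/(m·d_o) = (1 − 1/m)/d_o, so d_o = f(1 − 1/m) = (387.0)(1 − 1/(-0.60)) = 1030 mm.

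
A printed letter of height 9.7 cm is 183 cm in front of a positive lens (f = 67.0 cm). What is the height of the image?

1/d_i = 1/f − 1/d_o = 1/(67.00) − 1/(183) = 0.009461, so d_i = 105.7 cm.
m = −d_i/d_o = -0.5776.
|h_i| = |m|·h_o = 0.5776 × 9.7 = 5.60 cm. The image is real, inverted and reduced, on the far side of the lens.

5.60 cm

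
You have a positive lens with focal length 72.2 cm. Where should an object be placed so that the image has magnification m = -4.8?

m = −d_i/d_o ⇒ d_i = −m·d_o.
1/f = 1/d_o + 1/d_i = 1/d_o − 1/(m·d_o) = (1 − 1/m)/d_o, so d_o = f(1 − 1/m) = (72.20)(1 − 1/(-4.8)) = 87.2 cm.

87.2 cm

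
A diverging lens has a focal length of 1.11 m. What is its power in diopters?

For a diverging lens, f = −1.11 m.
P = 1/f = 1/(-1.11 m) = -0.901 D.

P = -0.901 D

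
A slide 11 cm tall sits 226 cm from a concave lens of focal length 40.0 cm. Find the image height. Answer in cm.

1.65 cm

For a concave lens, f = -40.0 cm.
1/d_i = 1/f − 1/d_o = 1/(-40.00) − 1/(226) = -0.02942, so d_i = -33.98 cm.
m = −d_i/d_o = +0.1504.
|h_i| = |m|·h_o = 0.1504 × 11 = 1.65 cm. The image is virtual, upright and reduced, on the same side as the object.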